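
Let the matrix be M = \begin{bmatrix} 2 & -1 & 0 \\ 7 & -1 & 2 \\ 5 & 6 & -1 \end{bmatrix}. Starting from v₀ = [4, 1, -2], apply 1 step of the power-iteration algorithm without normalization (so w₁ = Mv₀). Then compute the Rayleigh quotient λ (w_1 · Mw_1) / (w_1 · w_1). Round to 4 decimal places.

w1 = Mv₀ = (2·4 + (-1)·1 + 0·(-2); 7·4 + (-1)·1 + 2·(-2); 5·4 + 6·1 + (-1)·(-2)) = (7, 23, 28)
Mw1 = (-9, 82, 145)
w1·Mw1 = 7·(-9) + 23·82 + 28·145 = 5883; w1·w1 = 7·7 + 23·23 + 28·28 = 1362
λ ≈ 5883/1362 = 4.3194

λ ≈ 4.3194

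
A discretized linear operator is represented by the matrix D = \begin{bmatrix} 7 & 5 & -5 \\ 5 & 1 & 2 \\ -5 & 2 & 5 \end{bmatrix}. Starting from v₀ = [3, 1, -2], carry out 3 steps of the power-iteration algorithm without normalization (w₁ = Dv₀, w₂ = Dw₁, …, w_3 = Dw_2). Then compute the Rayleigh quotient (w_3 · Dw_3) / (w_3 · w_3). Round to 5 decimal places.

w1 = Dv₀ = (36, 12, -23)
w2 = Dw1 = (427, 146, -271)
w3 = Dw2 = (5074, 1739, -3198)
Dw3 = (60203, 20713, -37882)
w3·Dw3 = 5074·60203 + 1739·20713 + (-3198)·(-37882) = 462636565; w3·w3 = 5074·5074 + 1739·1739 + (-3198)·(-3198) = 38996801
λ ≈ 462636565/38996801 = 11.86345

11.86345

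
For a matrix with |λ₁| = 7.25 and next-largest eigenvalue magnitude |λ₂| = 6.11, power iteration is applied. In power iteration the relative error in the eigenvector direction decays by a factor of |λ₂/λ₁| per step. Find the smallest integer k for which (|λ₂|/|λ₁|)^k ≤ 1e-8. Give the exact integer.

|λ₂/λ₁| = 6.11/7.25 = 0.84276
Need k ≥ ln(1e-8) / ln(0.84276) = -18.4207 / -0.1711 ≈ 107.676
Smallest integer k satisfying the bound: 108

108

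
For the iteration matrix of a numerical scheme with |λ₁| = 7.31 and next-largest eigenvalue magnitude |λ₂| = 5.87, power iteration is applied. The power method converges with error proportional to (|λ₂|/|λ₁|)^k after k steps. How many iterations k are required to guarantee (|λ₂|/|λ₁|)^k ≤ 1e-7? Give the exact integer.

|λ₂/λ₁| = 5.87/7.31 = 0.80301
Need k ≥ ln(1e-7) / ln(0.80301) = -16.1181 / -0.2194 ≈ 73.468
Smallest integer k satisfying the bound: 74

74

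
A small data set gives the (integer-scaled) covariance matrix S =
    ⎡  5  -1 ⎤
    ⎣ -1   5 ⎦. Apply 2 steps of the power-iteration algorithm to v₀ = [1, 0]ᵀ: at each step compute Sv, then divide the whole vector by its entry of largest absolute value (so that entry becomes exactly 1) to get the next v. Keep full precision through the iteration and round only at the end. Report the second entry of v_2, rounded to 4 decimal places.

Sv0 = (5.00000, -1.00000); divide by 5.00000 → v1 = (1.00000, -0.20000)
Sv1 = (5.20000, -2.00000); divide by 5.20000 → v2 = (1.00000, -0.38462)
Requested entry of v2: -10/26 = -0.3846

-0.3846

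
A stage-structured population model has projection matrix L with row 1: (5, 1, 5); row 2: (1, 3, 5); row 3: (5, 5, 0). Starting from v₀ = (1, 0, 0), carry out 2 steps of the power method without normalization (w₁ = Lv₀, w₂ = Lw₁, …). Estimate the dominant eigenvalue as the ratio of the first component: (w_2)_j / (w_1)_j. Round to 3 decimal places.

w1 = Lv₀ = (5·1 + 1·0 + 5·0; 1·1 + 3·0 + 5·0; 5·1 + 5·0 + 0·0) = (5, 1, 5)
w2 = Lw1 = (5·5 + 1·1 + 5·5; 1·5 + 3·1 + 5·5; 5·5 + 5·1 + 0·5) = (51, 33, 30)
Ratio at component: 51 / 5 = 10.200

10.200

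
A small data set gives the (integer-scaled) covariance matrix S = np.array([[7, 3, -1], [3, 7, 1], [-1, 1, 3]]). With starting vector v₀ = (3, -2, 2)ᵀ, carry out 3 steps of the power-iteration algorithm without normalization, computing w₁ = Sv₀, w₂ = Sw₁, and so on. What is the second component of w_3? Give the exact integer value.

363

w1 = Sv₀ = (7·3 + 3·(-2) + (-1)·2; 3·3 + 7·(-2) + 1·2; (-1)·3 + 1·(-2) + 3·2) = (13, -3, 1)
w2 = Sw1 = (7·13 + 3·(-3) + (-1)·1; 3·13 + 7·(-3) + 1·1; (-1)·13 + 1·(-3) + 3·1) = (81, 19, -13)
w3 = Sw2 = (637, 363, -101)
The requested component of w3 is 363.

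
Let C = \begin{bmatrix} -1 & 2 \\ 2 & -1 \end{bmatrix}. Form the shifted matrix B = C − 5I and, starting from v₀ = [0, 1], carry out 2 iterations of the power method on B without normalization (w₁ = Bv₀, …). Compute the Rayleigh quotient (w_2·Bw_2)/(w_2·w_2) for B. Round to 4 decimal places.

B = C − 5I has rows (-6, 2); (2, -6)
w1 = Bv₀ = ((-6)·0 + 2·1; 2·0 + (-6)·1) = (2, -6)
w2 = Bw1 = ((-6)·2 + 2·(-6); 2·2 + (-6)·(-6)) = (-24, 40)
Bw2 = (224, -288)
w2·Bw2 = -16896; w2·w2 = 2176; μ ≈ -16896/2176 = -7.7647

-7.7647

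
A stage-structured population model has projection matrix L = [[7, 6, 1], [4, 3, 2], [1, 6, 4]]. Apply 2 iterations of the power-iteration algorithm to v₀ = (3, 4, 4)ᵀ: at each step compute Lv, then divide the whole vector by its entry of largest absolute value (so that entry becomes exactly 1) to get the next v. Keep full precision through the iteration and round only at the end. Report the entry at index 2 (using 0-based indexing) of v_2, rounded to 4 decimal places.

Lv0 = (49.00000, 32.00000, 43.00000); divide by 49.00000 → v1 = (1.00000, 0.65306, 0.87755)
Lv1 = (11.79592, 7.71429, 8.42857); divide by 11.79592 → v2 = (1.00000, 0.65398, 0.71453)
Requested entry of v2: 413/578 = 0.7145

0.7145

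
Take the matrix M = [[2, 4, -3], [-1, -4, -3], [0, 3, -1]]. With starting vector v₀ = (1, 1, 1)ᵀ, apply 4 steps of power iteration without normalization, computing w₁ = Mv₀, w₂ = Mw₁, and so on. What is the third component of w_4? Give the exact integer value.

w1 = Mv₀ = (3, -8, 2)
w2 = Mw1 = (-32, 23, -26)
w3 = Mw2 = (106, 18, 95)
w4 = Mw3 = (-1, -463, -41)
The requested component of w4 is -41.

-41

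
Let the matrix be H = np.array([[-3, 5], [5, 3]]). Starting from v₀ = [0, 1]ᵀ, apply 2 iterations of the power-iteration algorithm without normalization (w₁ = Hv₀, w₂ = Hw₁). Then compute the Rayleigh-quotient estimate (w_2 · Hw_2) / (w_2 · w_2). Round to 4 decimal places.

w1 = Hv₀ = ((-3)·0 + 5·1; 5·0 + 3·1) = (5, 3)
w2 = Hw1 = ((-3)·5 + 5·3; 5·5 + 3·3) = (0, 34)
Hw2 = (170, 102)
w2·Hw2 = 0·170 + 34·102 = 3468; w2·w2 = 0·0 + 34·34 = 1156
λ ≈ 3468/1156 = 3.0000

λ ≈ 3.0000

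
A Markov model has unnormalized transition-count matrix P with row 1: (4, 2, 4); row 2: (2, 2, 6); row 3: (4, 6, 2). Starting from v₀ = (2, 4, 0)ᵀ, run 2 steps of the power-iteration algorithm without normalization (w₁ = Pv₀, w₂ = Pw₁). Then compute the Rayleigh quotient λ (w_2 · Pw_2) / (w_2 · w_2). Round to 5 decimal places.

10.42592

w1 = Pv₀ = (16, 12, 32)
w2 = Pw1 = (216, 248, 200)
Pw2 = (2160, 2128, 2752)
w2·Pw2 = 216·2160 + 248·2128 + 200·2752 = 1544704; w2·w2 = 216·216 + 248·248 + 200·200 = 148160
λ ≈ 1544704/148160 = 10.42592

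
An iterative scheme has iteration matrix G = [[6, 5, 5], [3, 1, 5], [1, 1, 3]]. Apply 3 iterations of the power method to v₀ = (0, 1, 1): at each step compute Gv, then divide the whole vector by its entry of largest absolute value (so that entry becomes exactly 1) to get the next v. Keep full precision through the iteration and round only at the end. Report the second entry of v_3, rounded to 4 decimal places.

0.4870

Gv0 = (10.00000, 6.00000, 4.00000); divide by 10.00000 → v1 = (1.00000, 0.60000, 0.40000)
Gv1 = (11.00000, 5.60000, 2.80000); divide by 11.00000 → v2 = (1.00000, 0.50909, 0.25455)
Gv2 = (9.81818, 4.78182, 2.27273); divide by 9.81818 → v3 = (1.00000, 0.48704, 0.23148)
Requested entry of v3: 526/1080 = 0.4870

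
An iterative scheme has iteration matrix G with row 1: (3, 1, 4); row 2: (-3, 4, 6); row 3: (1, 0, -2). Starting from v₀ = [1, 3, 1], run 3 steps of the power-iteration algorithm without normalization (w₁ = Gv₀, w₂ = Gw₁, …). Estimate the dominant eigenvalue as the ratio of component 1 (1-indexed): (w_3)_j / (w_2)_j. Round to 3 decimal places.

4.756

w1 = Gv₀ = (10, 15, -1)
w2 = Gw1 = (41, 24, 12)
w3 = Gw2 = (195, 45, 17)
Ratio at component: 195 / 41 = 4.756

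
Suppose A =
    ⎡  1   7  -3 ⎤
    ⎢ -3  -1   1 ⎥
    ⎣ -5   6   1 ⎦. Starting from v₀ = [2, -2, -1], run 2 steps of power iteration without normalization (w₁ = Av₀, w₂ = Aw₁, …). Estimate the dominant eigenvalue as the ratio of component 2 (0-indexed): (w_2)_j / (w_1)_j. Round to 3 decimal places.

w1 = Av₀ = (1·2 + 7·(-2) + (-3)·(-1); (-3)·2 + (-1)·(-2) + 1·(-1); (-5)·2 + 6·(-2) + 1·(-1)) = (-9, -5, -23)
w2 = Aw1 = (1·(-9) + 7·(-5) + (-3)·(-23); (-3)·(-9) + (-1)·(-5) + 1·(-23); (-5)·(-9) + 6·(-5) + 1·(-23)) = (25, 9, -8)
Ratio at component: -8 / -23 = 0.348

0.348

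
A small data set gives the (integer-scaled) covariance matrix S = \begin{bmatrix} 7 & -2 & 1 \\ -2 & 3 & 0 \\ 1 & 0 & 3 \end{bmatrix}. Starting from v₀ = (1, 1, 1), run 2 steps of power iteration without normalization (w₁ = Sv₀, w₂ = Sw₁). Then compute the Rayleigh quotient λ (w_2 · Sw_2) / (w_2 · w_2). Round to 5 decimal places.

w1 = Sv₀ = (6, 1, 4)
w2 = Sw1 = (44, -9, 18)
Sw2 = (344, -115, 98)
w2·Sw2 = 44·344 + (-9)·(-115) + 18·98 = 17935; w2·w2 = 44·44 + (-9)·(-9) + 18·18 = 2341
λ ≈ 17935/2341 = 7.66126

λ ≈ 7.66126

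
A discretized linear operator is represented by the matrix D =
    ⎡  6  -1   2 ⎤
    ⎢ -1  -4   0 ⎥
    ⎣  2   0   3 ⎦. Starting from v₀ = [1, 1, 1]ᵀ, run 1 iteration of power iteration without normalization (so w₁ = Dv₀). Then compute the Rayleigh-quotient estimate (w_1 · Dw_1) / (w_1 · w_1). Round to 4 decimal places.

4.8384

w1 = Dv₀ = (7, -5, 5)
Dw1 = (57, 13, 29)
w1·Dw1 = 7·57 + (-5)·13 + 5·29 = 479; w1·w1 = 7·7 + (-5)·(-5) + 5·5 = 99
λ ≈ 479/99 = 4.8384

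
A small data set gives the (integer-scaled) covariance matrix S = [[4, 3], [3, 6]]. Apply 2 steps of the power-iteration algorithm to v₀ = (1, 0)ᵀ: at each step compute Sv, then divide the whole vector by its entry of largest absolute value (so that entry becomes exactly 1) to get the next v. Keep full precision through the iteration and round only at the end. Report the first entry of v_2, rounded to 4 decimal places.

0.8333

Sv0 = (4.00000, 3.00000); divide by 4.00000 → v1 = (1.00000, 0.75000)
Sv1 = (6.25000, 7.50000); divide by 7.50000 → v2 = (0.83333, 1.00000)
Requested entry of v2: 25/30 = 0.8333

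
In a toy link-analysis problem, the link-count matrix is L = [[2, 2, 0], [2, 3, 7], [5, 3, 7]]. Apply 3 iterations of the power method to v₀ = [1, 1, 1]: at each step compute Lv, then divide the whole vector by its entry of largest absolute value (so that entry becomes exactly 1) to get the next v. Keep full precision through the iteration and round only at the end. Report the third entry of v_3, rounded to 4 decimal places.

1.0000

Lv0 = (4.00000, 12.00000, 15.00000); divide by 15.00000 → v1 = (0.26667, 0.80000, 1.00000)
Lv1 = (2.13333, 9.93333, 10.73333); divide by 10.73333 → v2 = (0.19876, 0.92547, 1.00000)
Lv2 = (2.24845, 10.17391, 10.77019); divide by 10.77019 → v3 = (0.20877, 0.94464, 1.00000)
Requested entry of v3: 1734/1734 = 1.0000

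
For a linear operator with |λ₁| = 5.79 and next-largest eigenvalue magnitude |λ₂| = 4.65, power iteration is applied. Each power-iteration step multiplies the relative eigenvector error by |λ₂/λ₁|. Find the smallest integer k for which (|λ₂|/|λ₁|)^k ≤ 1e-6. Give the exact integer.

64

|λ₂/λ₁| = 4.65/5.79 = 0.80311
Need k ≥ ln(1e-6) / ln(0.80311) = -13.8155 / -0.2193 ≈ 63.008
Smallest integer k satisfying the bound: 64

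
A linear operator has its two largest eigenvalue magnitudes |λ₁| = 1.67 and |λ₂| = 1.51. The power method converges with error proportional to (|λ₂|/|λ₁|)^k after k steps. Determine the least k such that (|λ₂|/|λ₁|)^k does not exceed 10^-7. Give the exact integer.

161

|λ₂/λ₁| = 1.51/1.67 = 0.90419
Need k ≥ ln(10^-7) / ln(0.90419) = -16.1181 / -0.1007 ≈ 160.038
Smallest integer k satisfying the bound: 161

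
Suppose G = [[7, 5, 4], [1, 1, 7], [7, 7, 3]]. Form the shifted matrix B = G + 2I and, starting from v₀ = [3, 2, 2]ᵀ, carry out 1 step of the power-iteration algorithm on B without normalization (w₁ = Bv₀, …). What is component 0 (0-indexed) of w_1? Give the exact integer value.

45

B = G + 2I has rows (9, 5, 4); (1, 3, 7); (7, 7, 5)
w1 = Bv₀ = (9·3 + 5·2 + 4·2; 1·3 + 3·2 + 7·2; 7·3 + 7·2 + 5·2) = (45, 23, 45)
Requested component of w1: 45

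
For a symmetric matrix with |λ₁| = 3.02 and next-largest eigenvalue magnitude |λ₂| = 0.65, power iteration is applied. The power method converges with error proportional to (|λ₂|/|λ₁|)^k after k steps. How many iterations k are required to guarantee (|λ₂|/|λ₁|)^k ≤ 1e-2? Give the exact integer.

|λ₂/λ₁| = 0.65/3.02 = 0.21523
Need k ≥ ln(1e-2) / ln(0.21523) = -4.6052 / -1.5360 ≈ 2.998
Smallest integer k satisfying the bound: 3

3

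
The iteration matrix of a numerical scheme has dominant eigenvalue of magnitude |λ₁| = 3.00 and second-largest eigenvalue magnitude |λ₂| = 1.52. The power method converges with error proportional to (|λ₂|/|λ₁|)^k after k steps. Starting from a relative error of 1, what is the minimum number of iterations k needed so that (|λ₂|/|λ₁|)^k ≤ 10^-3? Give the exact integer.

11

|λ₂/λ₁| = 1.52/3.00 = 0.50667
Need k ≥ ln(10^-3) / ln(0.50667) = -6.9078 / -0.6799 ≈ 10.160
Smallest integer k satisfying the bound: 11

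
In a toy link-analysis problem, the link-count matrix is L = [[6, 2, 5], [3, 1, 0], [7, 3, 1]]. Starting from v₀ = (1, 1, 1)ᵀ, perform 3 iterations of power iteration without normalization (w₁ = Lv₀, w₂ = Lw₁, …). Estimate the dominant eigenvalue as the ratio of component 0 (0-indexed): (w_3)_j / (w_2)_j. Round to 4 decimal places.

w1 = Lv₀ = (6·1 + 2·1 + 5·1; 3·1 + 1·1 + 0·1; 7·1 + 3·1 + 1·1) = (13, 4, 11)
w2 = Lw1 = (6·13 + 2·4 + 5·11; 3·13 + 1·4 + 0·11; 7·13 + 3·4 + 1·11) = (141, 43, 114)
w3 = Lw2 = (1502, 466, 1230)
Ratio at component: 1502 / 141 = 10.6525

λ ≈ 10.6525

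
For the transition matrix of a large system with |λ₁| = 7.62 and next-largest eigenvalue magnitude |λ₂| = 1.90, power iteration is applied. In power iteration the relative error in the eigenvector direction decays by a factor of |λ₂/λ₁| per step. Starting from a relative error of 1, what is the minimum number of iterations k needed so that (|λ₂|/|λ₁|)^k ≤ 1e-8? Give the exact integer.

14

|λ₂/λ₁| = 1.90/7.62 = 0.24934
Need k ≥ ln(1e-8) / ln(0.24934) = -18.4207 / -1.3889 ≈ 13.263
Smallest integer k satisfying the bound: 14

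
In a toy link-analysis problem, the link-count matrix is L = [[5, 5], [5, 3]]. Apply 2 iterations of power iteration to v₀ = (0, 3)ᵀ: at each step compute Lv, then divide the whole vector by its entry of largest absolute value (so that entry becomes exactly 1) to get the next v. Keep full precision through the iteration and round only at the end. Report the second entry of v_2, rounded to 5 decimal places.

Lv0 = (15.000000, 9.000000); divide by 15.000000 → v1 = (1.000000, 0.600000)
Lv1 = (8.000000, 6.800000); divide by 8.000000 → v2 = (1.000000, 0.850000)
Requested entry of v2: 102/120 = 0.85000

0.85000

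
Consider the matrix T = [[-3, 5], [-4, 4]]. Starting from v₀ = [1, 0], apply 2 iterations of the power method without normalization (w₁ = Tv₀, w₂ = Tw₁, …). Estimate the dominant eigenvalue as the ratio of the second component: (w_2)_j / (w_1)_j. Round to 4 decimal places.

w1 = Tv₀ = ((-3)·1 + 5·0; (-4)·1 + 4·0) = (-3, -4)
w2 = Tw1 = ((-3)·(-3) + 5·(-4); (-4)·(-3) + 4·(-4)) = (-11, -4)
Ratio at component: -4 / -4 = 1.0000

λ ≈ 1.0000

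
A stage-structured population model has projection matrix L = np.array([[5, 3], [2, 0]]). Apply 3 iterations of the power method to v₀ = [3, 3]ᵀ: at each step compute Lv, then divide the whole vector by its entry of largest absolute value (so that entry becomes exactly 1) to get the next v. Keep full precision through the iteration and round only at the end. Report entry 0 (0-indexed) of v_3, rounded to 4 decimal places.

1.0000

Lv0 = (24.00000, 6.00000); divide by 24.00000 → v1 = (1.00000, 0.25000)
Lv1 = (5.75000, 2.00000); divide by 5.75000 → v2 = (1.00000, 0.34783)
Lv2 = (6.04348, 2.00000); divide by 6.04348 → v3 = (1.00000, 0.33094)
Requested entry of v3: 834/834 = 1.0000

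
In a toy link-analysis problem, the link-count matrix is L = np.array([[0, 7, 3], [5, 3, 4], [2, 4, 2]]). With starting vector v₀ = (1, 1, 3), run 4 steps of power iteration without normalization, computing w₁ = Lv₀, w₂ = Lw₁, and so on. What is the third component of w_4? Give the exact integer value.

w1 = Lv₀ = (16, 20, 12)
w2 = Lw1 = (176, 188, 136)
w3 = Lw2 = (1724, 1988, 1376)
w4 = Lw3 = (18044, 20088, 14152)
The requested component of w4 is 14152.

14152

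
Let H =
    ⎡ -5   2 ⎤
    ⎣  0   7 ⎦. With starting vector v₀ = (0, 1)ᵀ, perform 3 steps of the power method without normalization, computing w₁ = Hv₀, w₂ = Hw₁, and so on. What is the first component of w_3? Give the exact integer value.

w1 = Hv₀ = ((-5)·0 + 2·1; 0·0 + 7·1) = (2, 7)
w2 = Hw1 = ((-5)·2 + 2·7; 0·2 + 7·7) = (4, 49)
w3 = Hw2 = (78, 343)
The requested component of w3 is 78.

78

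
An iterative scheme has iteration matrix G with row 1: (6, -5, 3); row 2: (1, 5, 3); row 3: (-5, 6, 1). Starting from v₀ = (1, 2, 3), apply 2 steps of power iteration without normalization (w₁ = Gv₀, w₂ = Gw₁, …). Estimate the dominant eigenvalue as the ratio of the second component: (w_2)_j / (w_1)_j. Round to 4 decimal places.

6.7500

w1 = Gv₀ = (6·1 + (-5)·2 + 3·3; 1·1 + 5·2 + 3·3; (-5)·1 + 6·2 + 1·3) = (5, 20, 10)
w2 = Gw1 = (6·5 + (-5)·20 + 3·10; 1·5 + 5·20 + 3·10; (-5)·5 + 6·20 + 1·10) = (-40, 135, 105)
Ratio at component: 135 / 20 = 6.7500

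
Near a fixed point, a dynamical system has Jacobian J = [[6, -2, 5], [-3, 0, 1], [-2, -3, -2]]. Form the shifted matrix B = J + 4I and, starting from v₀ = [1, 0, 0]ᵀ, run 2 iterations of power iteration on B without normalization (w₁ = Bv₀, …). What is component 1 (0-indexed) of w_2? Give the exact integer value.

-44

B = J + 4I has rows (10, -2, 5); (-3, 4, 1); (-2, -3, 2)
w1 = Bv₀ = (10, -3, -2)
w2 = Bw1 = (96, -44, -15)
Requested component of w2: -44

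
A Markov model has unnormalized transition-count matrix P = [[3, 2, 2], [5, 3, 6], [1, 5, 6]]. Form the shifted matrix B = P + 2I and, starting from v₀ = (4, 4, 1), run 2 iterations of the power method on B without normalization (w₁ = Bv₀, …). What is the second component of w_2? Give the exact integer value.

B = P + 2I has rows (5, 2, 2); (5, 5, 6); (1, 5, 8)
w1 = Bv₀ = (5·4 + 2·4 + 2·1; 5·4 + 5·4 + 6·1; 1·4 + 5·4 + 8·1) = (30, 46, 32)
w2 = Bw1 = (5·30 + 2·46 + 2·32; 5·30 + 5·46 + 6·32; 1·30 + 5·46 + 8·32) = (306, 572, 516)
Requested component of w2: 572

572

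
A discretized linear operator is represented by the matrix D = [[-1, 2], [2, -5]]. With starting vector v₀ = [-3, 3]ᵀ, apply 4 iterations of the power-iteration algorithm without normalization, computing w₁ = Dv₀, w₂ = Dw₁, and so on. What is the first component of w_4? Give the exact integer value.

-1731

w1 = Dv₀ = (9, -21)
w2 = Dw1 = (-51, 123)
w3 = Dw2 = (297, -717)
w4 = Dw3 = (-1731, 4179)
The requested component of w4 is -1731.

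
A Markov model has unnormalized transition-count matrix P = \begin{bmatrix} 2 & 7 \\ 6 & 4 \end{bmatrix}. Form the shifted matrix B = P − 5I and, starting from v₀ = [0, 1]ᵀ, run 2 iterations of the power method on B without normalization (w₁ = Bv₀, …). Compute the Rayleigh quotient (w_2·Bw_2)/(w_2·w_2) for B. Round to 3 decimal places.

B = P − 5I has rows (-3, 7); (6, -1)
w1 = Bv₀ = ((-3)·0 + 7·1; 6·0 + (-1)·1) = (7, -1)
w2 = Bw1 = ((-3)·7 + 7·(-1); 6·7 + (-1)·(-1)) = (-28, 43)
Bw2 = (385, -211)
w2·Bw2 = -19853; w2·w2 = 2633; μ ≈ -19853/2633 = -7.540

-7.540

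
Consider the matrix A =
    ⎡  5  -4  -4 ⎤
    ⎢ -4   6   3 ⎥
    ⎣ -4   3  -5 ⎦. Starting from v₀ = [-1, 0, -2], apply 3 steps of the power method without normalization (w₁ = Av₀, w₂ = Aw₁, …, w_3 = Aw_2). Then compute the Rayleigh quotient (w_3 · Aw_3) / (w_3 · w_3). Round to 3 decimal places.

w1 = Av₀ = (5·(-1) + (-4)·0 + (-4)·(-2); (-4)·(-1) + 6·0 + 3·(-2); (-4)·(-1) + 3·0 + (-5)·(-2)) = (3, -2, 14)
w2 = Aw1 = (5·3 + (-4)·(-2) + (-4)·14; (-4)·3 + 6·(-2) + 3·14; (-4)·3 + 3·(-2) + (-5)·14) = (-33, 18, -88)
w3 = Aw2 = (115, -24, 626)
Aw3 = (-1833, 1274, -3662)
w3·Aw3 = 115·(-1833) + (-24)·1274 + 626·(-3662) = -2533783; w3·w3 = 115·115 + (-24)·(-24) + 626·626 = 405677
λ ≈ -2533783/405677 = -6.246

λ ≈ -6.246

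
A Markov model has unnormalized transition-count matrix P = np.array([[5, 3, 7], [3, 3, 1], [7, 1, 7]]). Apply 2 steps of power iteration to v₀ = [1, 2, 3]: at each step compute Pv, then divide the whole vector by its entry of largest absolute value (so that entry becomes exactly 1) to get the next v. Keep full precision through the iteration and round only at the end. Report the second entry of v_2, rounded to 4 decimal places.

Pv0 = (32.00000, 12.00000, 30.00000); divide by 32.00000 → v1 = (1.00000, 0.37500, 0.93750)
Pv1 = (12.68750, 5.06250, 13.93750); divide by 13.93750 → v2 = (0.91031, 0.36323, 1.00000)
Requested entry of v2: 162/446 = 0.3632

0.3632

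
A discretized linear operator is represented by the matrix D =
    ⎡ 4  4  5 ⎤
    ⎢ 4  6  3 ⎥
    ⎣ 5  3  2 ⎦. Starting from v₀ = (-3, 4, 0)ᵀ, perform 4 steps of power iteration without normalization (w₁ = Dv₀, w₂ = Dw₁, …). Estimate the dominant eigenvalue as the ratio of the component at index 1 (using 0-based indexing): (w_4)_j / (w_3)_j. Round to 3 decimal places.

11.846

w1 = Dv₀ = (4·(-3) + 4·4 + 5·0; 4·(-3) + 6·4 + 3·0; 5·(-3) + 3·4 + 2·0) = (4, 12, -3)
w2 = Dw1 = (4·4 + 4·12 + 5·(-3); 4·4 + 6·12 + 3·(-3); 5·4 + 3·12 + 2·(-3)) = (49, 79, 50)
w3 = Dw2 = (762, 820, 582)
w4 = Dw3 = (9238, 9714, 7434)
Ratio at component: 9714 / 820 = 11.846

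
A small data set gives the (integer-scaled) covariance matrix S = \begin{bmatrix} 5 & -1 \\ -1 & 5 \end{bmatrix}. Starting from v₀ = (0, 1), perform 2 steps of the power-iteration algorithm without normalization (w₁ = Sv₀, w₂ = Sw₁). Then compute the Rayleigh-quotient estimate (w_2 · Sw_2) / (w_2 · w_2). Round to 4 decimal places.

5.6701

w1 = Sv₀ = (-1, 5)
w2 = Sw1 = (-10, 26)
Sw2 = (-76, 140)
w2·Sw2 = (-10)·(-76) + 26·140 = 4400; w2·w2 = (-10)·(-10) + 26·26 = 776
λ ≈ 4400/776 = 5.6701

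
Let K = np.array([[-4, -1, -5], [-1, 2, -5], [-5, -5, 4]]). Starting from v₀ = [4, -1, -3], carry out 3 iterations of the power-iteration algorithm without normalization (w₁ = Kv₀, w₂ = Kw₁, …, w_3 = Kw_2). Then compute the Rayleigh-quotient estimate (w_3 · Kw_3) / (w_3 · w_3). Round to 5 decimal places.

λ ≈ 7.86200

w1 = Kv₀ = (0, 9, -27)
w2 = Kw1 = (126, 153, -153)
w3 = Kw2 = (108, 945, -2007)
Kw3 = (8658, 11817, -13293)
w3·Kw3 = 108·8658 + 945·11817 + (-2007)·(-13293) = 38781180; w3·w3 = 108·108 + 945·945 + (-2007)·(-2007) = 4932738
λ ≈ 38781180/4932738 = 7.86200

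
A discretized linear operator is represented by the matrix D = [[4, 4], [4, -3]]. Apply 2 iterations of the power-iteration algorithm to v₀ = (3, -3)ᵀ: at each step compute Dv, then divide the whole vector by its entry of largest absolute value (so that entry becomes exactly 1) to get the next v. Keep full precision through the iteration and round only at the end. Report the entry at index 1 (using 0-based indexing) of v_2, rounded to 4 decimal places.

Dv0 = (0.00000, 21.00000); divide by 21.00000 → v1 = (0.00000, 1.00000)
Dv1 = (4.00000, -3.00000); divide by 4.00000 → v2 = (1.00000, -0.75000)
Requested entry of v2: -63/84 = -0.7500

-0.7500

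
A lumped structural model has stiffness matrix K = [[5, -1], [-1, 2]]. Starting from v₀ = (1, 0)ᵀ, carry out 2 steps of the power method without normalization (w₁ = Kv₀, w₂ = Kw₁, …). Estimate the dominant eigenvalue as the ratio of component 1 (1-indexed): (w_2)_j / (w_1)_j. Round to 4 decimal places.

5.2000

w1 = Kv₀ = (5, -1)
w2 = Kw1 = (26, -7)
Ratio at component: 26 / 5 = 5.2000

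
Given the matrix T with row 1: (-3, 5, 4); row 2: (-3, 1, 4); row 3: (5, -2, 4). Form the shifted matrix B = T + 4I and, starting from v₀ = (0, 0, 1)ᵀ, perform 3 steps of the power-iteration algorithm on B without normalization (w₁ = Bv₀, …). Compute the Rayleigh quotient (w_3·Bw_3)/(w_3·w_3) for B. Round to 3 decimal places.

B = T + 4I has rows (1, 5, 4); (-3, 5, 4); (5, -2, 8)
w1 = Bv₀ = (1·0 + 5·0 + 4·1; (-3)·0 + 5·0 + 4·1; 5·0 + (-2)·0 + 8·1) = (4, 4, 8)
w2 = Bw1 = (1·4 + 5·4 + 4·8; (-3)·4 + 5·4 + 4·8; 5·4 + (-2)·4 + 8·8) = (56, 40, 76)
w3 = Bw2 = (560, 336, 808)
Bw3 = (5472, 3232, 8592)
w3·Bw3 = 11092608; w3·w3 = 1079360; μ ≈ 11092608/1079360 = 10.277

10.277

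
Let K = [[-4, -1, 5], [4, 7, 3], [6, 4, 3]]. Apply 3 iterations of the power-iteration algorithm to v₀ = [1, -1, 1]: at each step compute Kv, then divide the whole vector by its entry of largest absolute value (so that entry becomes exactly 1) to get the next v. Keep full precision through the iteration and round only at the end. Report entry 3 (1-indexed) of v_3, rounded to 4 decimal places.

0.8871

Kv0 = (2.00000, 0.00000, 5.00000); divide by 5.00000 → v1 = (0.40000, 0.00000, 1.00000)
Kv1 = (3.40000, 4.60000, 5.40000); divide by 5.40000 → v2 = (0.62963, 0.85185, 1.00000)
Kv2 = (1.62963, 11.48148, 10.18519); divide by 11.48148 → v3 = (0.14194, 1.00000, 0.88710)
Requested entry of v3: 275/310 = 0.8871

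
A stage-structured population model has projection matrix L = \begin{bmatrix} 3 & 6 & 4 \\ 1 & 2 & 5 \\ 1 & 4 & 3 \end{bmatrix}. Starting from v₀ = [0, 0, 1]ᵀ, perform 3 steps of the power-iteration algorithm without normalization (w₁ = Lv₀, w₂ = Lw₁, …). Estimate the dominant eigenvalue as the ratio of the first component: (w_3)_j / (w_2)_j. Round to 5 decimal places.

λ ≈ 8.66667

w1 = Lv₀ = (3·0 + 6·0 + 4·1; 1·0 + 2·0 + 5·1; 1·0 + 4·0 + 3·1) = (4, 5, 3)
w2 = Lw1 = (3·4 + 6·5 + 4·3; 1·4 + 2·5 + 5·3; 1·4 + 4·5 + 3·3) = (54, 29, 33)
w3 = Lw2 = (468, 277, 269)
Ratio at component: 468 / 54 = 8.66667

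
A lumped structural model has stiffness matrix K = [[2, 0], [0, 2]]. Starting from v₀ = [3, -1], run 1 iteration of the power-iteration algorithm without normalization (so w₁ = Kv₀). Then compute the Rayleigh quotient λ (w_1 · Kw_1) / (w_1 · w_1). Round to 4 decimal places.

2.0000

w1 = Kv₀ = (2·3 + 0·(-1); 0·3 + 2·(-1)) = (6, -2)
Kw1 = (12, -4)
w1·Kw1 = 6·12 + (-2)·(-4) = 80; w1·w1 = 6·6 + (-2)·(-2) = 40
λ ≈ 80/40 = 2.0000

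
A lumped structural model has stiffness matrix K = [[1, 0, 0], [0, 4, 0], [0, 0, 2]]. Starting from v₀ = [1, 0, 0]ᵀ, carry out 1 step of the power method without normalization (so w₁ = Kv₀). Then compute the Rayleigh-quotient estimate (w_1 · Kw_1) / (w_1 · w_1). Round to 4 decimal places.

w1 = Kv₀ = (1, 0, 0)
Kw1 = (1, 0, 0)
w1·Kw1 = 1·1 + 0·0 + 0·0 = 1; w1·w1 = 1·1 + 0·0 + 0·0 = 1
λ ≈ 1/1 = 1.0000

1.0000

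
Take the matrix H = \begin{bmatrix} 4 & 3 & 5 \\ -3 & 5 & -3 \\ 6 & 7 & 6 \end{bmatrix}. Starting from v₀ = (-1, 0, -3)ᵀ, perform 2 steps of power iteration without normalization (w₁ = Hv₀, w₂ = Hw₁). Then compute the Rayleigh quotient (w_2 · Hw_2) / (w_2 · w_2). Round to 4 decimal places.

w1 = Hv₀ = (4·(-1) + 3·0 + 5·(-3); (-3)·(-1) + 5·0 + (-3)·(-3); 6·(-1) + 7·0 + 6·(-3)) = (-19, 12, -24)
w2 = Hw1 = (4·(-19) + 3·12 + 5·(-24); (-3)·(-19) + 5·12 + (-3)·(-24); 6·(-19) + 7·12 + 6·(-24)) = (-160, 189, -174)
Hw2 = (-943, 1947, -681)
w2·Hw2 = (-160)·(-943) + 189·1947 + (-174)·(-681) = 637357; w2·w2 = (-160)·(-160) + 189·189 + (-174)·(-174) = 91597
λ ≈ 637357/91597 = 6.9583

λ ≈ 6.9583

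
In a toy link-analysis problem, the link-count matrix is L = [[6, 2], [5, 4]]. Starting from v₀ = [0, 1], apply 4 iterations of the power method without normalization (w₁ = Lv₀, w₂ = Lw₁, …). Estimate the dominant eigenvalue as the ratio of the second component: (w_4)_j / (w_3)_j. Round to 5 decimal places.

w1 = Lv₀ = (2, 4)
w2 = Lw1 = (20, 26)
w3 = Lw2 = (172, 204)
w4 = Lw3 = (1440, 1676)
Ratio at component: 1676 / 204 = 8.21569

λ ≈ 8.21569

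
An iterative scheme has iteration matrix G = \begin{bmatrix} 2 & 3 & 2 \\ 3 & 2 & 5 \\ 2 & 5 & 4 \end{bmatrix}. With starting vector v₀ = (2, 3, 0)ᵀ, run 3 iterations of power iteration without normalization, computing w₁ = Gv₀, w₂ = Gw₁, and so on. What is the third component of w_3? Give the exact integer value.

w1 = Gv₀ = (2·2 + 3·3 + 2·0; 3·2 + 2·3 + 5·0; 2·2 + 5·3 + 4·0) = (13, 12, 19)
w2 = Gw1 = (2·13 + 3·12 + 2·19; 3·13 + 2·12 + 5·19; 2·13 + 5·12 + 4·19) = (100, 158, 162)
w3 = Gw2 = (998, 1426, 1638)
The requested component of w3 is 1638.

1638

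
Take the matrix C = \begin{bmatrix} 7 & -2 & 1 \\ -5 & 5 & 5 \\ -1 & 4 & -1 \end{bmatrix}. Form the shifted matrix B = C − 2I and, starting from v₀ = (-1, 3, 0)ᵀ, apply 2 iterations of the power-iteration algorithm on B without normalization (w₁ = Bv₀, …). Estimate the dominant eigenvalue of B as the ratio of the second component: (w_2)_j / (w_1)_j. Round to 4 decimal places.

11.5714

B = C − 2I has rows (5, -2, 1); (-5, 3, 5); (-1, 4, -3)
w1 = Bv₀ = (5·(-1) + (-2)·3 + 1·0; (-5)·(-1) + 3·3 + 5·0; (-1)·(-1) + 4·3 + (-3)·0) = (-11, 14, 13)
w2 = Bw1 = (5·(-11) + (-2)·14 + 1·13; (-5)·(-11) + 3·14 + 5·13; (-1)·(-11) + 4·14 + (-3)·13) = (-70, 162, 28)
Ratio: 162/14 = 11.5714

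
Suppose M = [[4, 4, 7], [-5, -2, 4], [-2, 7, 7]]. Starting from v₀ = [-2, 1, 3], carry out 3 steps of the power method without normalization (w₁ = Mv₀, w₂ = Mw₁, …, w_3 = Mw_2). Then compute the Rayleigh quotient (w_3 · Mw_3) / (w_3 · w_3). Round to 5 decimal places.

w1 = Mv₀ = (17, 20, 32)
w2 = Mw1 = (372, 3, 330)
w3 = Mw2 = (3810, -546, 1587)
Mw3 = (24165, -11610, -333)
w3·Mw3 = 3810·24165 + (-546)·(-11610) + 1587·(-333) = 97879239; w3·w3 = 3810·3810 + (-546)·(-546) + 1587·1587 = 17332785
λ ≈ 97879239/17332785 = 5.64706

5.64706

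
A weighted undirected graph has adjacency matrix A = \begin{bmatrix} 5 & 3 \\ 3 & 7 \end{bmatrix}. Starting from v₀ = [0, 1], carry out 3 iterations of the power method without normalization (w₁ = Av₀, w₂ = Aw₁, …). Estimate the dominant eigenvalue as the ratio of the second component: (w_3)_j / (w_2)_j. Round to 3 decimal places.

λ ≈ 8.862

w1 = Av₀ = (5·0 + 3·1; 3·0 + 7·1) = (3, 7)
w2 = Aw1 = (5·3 + 3·7; 3·3 + 7·7) = (36, 58)
w3 = Aw2 = (354, 514)
Ratio at component: 514 / 58 = 8.862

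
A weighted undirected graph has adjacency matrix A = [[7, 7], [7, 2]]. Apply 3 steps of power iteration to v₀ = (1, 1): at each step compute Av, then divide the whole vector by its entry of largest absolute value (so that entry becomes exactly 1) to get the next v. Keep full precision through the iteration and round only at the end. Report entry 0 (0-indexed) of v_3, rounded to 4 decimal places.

Av0 = (14.00000, 9.00000); divide by 14.00000 → v1 = (1.00000, 0.64286)
Av1 = (11.50000, 8.28571); divide by 11.50000 → v2 = (1.00000, 0.72050)
Av2 = (12.04348, 8.44099); divide by 12.04348 → v3 = (1.00000, 0.70088)
Requested entry of v3: 1939/1939 = 1.0000

1.0000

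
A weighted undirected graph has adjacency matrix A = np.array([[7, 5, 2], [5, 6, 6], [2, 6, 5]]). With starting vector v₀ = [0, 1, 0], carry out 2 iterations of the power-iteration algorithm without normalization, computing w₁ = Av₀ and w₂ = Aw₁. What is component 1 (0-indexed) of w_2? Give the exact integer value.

97

w1 = Av₀ = (7·0 + 5·1 + 2·0; 5·0 + 6·1 + 6·0; 2·0 + 6·1 + 5·0) = (5, 6, 6)
w2 = Aw1 = (7·5 + 5·6 + 2·6; 5·5 + 6·6 + 6·6; 2·5 + 6·6 + 5·6) = (77, 97, 76)
The requested component of w2 is 97.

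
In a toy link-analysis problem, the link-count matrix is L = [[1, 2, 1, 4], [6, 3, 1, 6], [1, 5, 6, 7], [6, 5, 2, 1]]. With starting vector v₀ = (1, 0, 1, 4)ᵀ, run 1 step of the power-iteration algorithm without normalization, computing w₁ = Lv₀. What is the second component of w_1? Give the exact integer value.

w1 = Lv₀ = (1·1 + 2·0 + 1·1 + 4·4; 6·1 + 3·0 + 1·1 + 6·4; 1·1 + 5·0 + 6·1 + 7·4; 6·1 + 5·0 + 2·1 + 1·4) = (18, 31, 35, 12)
The requested component of w1 is 31.

31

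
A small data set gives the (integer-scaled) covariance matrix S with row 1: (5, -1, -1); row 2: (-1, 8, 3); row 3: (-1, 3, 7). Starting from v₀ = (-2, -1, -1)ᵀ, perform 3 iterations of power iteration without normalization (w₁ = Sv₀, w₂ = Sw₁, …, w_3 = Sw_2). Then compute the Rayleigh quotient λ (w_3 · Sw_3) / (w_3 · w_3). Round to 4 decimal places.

10.6462

w1 = Sv₀ = (-8, -9, -8)
w2 = Sw1 = (-23, -88, -75)
w3 = Sw2 = (48, -906, -766)
Sw3 = (1912, -9594, -8128)
w3·Sw3 = 48·1912 + (-906)·(-9594) + (-766)·(-8128) = 15009988; w3·w3 = 48·48 + (-906)·(-906) + (-766)·(-766) = 1409896
λ ≈ 15009988/1409896 = 10.6462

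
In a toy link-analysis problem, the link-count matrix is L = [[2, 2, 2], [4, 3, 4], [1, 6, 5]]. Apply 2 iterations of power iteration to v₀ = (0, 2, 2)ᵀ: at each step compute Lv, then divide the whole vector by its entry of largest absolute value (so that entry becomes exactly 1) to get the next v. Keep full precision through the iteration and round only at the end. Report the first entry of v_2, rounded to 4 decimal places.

0.4356

Lv0 = (8.00000, 14.00000, 22.00000); divide by 22.00000 → v1 = (0.36364, 0.63636, 1.00000)
Lv1 = (4.00000, 7.36364, 9.18182); divide by 9.18182 → v2 = (0.43564, 0.80198, 1.00000)
Requested entry of v2: 88/202 = 0.4356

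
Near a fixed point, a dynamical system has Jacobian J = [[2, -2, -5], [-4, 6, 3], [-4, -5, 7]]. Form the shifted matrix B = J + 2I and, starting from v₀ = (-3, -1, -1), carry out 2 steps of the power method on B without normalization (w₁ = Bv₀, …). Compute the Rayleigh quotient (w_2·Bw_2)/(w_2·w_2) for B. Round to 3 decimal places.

B = J + 2I has rows (4, -2, -5); (-4, 8, 3); (-4, -5, 9)
w1 = Bv₀ = (-5, 1, 8)
w2 = Bw1 = (-62, 52, 87)
Bw2 = (-787, 925, 771)
w2·Bw2 = 163971; w2·w2 = 14117; μ ≈ 163971/14117 = 11.615

11.615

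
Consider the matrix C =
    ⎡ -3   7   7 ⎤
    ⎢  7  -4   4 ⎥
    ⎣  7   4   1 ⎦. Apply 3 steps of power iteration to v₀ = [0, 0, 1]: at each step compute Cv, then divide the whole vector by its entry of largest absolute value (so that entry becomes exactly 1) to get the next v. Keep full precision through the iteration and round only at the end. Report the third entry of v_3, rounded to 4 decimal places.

0.4595

Cv0 = (7.00000, 4.00000, 1.00000); divide by 7.00000 → v1 = (1.00000, 0.57143, 0.14286)
Cv1 = (2.00000, 5.28571, 9.42857); divide by 9.42857 → v2 = (0.21212, 0.56061, 1.00000)
Cv2 = (10.28788, 3.24242, 4.72727); divide by 10.28788 → v3 = (1.00000, 0.31517, 0.45950)
Requested entry of v3: 312/679 = 0.4595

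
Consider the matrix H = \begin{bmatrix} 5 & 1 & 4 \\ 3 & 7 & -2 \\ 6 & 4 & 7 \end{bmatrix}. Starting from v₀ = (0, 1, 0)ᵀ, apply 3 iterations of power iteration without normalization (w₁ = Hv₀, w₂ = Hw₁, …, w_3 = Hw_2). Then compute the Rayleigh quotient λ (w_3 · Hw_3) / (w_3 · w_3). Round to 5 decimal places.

λ ≈ 11.47804

w1 = Hv₀ = (5·0 + 1·1 + 4·0; 3·0 + 7·1 + (-2)·0; 6·0 + 4·1 + 7·0) = (1, 7, 4)
w2 = Hw1 = (5·1 + 1·7 + 4·4; 3·1 + 7·7 + (-2)·4; 6·1 + 4·7 + 7·4) = (28, 44, 62)
w3 = Hw2 = (432, 268, 778)
Hw3 = (5540, 1616, 9110)
w3·Hw3 = 432·5540 + 268·1616 + 778·9110 = 9913948; w3·w3 = 432·432 + 268·268 + 778·778 = 863732
λ ≈ 9913948/863732 = 11.47804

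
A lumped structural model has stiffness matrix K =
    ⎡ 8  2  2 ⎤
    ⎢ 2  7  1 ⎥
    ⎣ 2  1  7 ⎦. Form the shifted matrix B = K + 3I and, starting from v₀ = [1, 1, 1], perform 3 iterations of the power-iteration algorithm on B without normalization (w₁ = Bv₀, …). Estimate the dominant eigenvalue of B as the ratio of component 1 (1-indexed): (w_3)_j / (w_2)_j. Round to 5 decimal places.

14.18894

B = K + 3I has rows (11, 2, 2); (2, 10, 1); (2, 1, 10)
w1 = Bv₀ = (15, 13, 13)
w2 = Bw1 = (217, 173, 173)
w3 = Bw2 = (3079, 2337, 2337)
Ratio: 3079/217 = 14.18894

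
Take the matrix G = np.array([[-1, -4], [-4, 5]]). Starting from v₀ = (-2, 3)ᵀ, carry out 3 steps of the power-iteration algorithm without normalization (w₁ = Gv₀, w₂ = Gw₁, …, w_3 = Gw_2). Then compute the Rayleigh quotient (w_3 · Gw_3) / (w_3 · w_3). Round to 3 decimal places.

6.999

w1 = Gv₀ = ((-1)·(-2) + (-4)·3; (-4)·(-2) + 5·3) = (-10, 23)
w2 = Gw1 = ((-1)·(-10) + (-4)·23; (-4)·(-10) + 5·23) = (-82, 155)
w3 = Gw2 = (-538, 1103)
Gw3 = (-3874, 7667)
w3·Gw3 = (-538)·(-3874) + 1103·7667 = 10540913; w3·w3 = (-538)·(-538) + 1103·1103 = 1506053
λ ≈ 10540913/1506053 = 6.999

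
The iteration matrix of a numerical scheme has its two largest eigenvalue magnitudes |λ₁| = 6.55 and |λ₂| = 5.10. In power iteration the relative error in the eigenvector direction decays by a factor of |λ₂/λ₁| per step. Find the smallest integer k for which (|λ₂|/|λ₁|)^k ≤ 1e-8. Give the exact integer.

74

|λ₂/λ₁| = 5.10/6.55 = 0.77863
Need k ≥ ln(1e-8) / ln(0.77863) = -18.4207 / -0.2502 ≈ 73.617
Smallest integer k satisfying the bound: 74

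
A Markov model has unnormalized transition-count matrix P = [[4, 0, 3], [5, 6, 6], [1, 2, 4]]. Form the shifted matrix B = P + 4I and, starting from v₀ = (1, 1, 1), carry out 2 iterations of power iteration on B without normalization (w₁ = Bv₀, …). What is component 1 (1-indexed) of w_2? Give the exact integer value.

121

B = P + 4I has rows (8, 0, 3); (5, 10, 6); (1, 2, 8)
w1 = Bv₀ = (11, 21, 11)
w2 = Bw1 = (121, 331, 141)
Requested component of w2: 121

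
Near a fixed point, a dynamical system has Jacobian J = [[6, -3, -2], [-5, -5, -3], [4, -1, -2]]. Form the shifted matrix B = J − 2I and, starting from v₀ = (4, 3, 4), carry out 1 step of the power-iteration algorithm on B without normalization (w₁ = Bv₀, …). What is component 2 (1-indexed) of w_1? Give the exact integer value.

B = J − 2I has rows (4, -3, -2); (-5, -7, -3); (4, -1, -4)
w1 = Bv₀ = (4·4 + (-3)·3 + (-2)·4; (-5)·4 + (-7)·3 + (-3)·4; 4·4 + (-1)·3 + (-4)·4) = (-1, -53, -3)
Requested component of w1: -53

-53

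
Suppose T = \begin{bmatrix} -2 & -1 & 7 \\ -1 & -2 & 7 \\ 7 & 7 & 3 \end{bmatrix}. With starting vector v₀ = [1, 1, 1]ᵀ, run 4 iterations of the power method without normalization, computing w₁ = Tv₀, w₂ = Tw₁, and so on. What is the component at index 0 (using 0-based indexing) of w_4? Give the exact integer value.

11449

w1 = Tv₀ = ((-2)·1 + (-1)·1 + 7·1; (-1)·1 + (-2)·1 + 7·1; 7·1 + 7·1 + 3·1) = (4, 4, 17)
w2 = Tw1 = ((-2)·4 + (-1)·4 + 7·17; (-1)·4 + (-2)·4 + 7·17; 7·4 + 7·4 + 3·17) = (107, 107, 107)
w3 = Tw2 = (428, 428, 1819)
w4 = Tw3 = (11449, 11449, 11449)
The requested component of w4 is 11449.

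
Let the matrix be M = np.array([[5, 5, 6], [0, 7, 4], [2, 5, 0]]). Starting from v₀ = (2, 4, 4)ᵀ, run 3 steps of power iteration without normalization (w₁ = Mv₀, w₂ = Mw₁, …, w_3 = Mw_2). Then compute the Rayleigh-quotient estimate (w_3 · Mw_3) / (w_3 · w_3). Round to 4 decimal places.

w1 = Mv₀ = (5·2 + 5·4 + 6·4; 0·2 + 7·4 + 4·4; 2·2 + 5·4 + 0·4) = (54, 44, 24)
w2 = Mw1 = (5·54 + 5·44 + 6·24; 0·54 + 7·44 + 4·24; 2·54 + 5·44 + 0·24) = (634, 404, 328)
w3 = Mw2 = (7158, 4140, 3288)
Mw3 = (76218, 42132, 35016)
w3·Mw3 = 7158·76218 + 4140·42132 + 3288·35016 = 835127532; w3·w3 = 7158·7158 + 4140·4140 + 3288·3288 = 79187508
λ ≈ 835127532/79187508 = 10.5462

10.5462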